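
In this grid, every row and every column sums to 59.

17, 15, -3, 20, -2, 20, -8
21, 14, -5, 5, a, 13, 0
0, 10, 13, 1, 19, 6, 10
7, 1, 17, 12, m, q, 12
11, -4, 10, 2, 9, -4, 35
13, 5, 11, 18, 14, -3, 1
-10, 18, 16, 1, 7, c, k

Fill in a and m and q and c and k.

a = 11, m = 1, q = 9, c = 18, k = 9

The known cells in row 2 total 48, leaving 59 − 48 = 11 for the blank.
The known cells in column 5 total 58, leaving 59 − 58 = 1 for the blank.
The known cells in column 7 total 50, leaving 59 − 50 = 9 for the blank.
The known cells in row 7 total 41, leaving 59 − 41 = 18 for the blank.
The known cells in row 4 total 50, leaving 59 − 50 = 9 for the blank.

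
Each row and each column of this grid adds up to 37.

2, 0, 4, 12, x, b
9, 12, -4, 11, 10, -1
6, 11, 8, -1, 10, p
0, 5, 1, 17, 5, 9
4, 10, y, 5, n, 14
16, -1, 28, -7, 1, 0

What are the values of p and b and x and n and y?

p = 3, b = 12, x = 7, n = 4, y = 0

The known cells in column 3 total 37, leaving 37 − 37 = 0 for the blank.
The known cells in row 5 total 33, leaving 37 − 33 = 4 for the blank.
The known cells in column 5 total 30, leaving 37 − 30 = 7 for the blank.
The known cells in row 1 total 25, leaving 37 − 25 = 12 for the blank.
The known cells in row 3 total 34, leaving 37 − 34 = 3 for the blank.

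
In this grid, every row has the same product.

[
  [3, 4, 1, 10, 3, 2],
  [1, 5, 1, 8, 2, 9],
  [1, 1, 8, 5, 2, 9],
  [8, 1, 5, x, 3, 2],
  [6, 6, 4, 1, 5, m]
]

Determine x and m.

x = 3, m = 1

Rows 1 and 2 each multiply to 720, so every row has product 720.
Row 4: 8×1×5×3×2 = 240, so the missing entry is 720 ÷ 240 = 3.
Row 5: 6×6×4×1×5 = 720, so the missing entry is 720 ÷ 720 = 1.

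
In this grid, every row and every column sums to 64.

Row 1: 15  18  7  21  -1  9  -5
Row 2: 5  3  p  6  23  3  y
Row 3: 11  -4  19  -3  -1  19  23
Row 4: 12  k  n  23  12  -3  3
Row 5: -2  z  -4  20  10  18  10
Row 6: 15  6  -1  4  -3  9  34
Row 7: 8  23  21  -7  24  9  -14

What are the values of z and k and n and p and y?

The known cells in column 7 total 51, leaving 64 − 51 = 13 for the blank.
The known cells in row 2 total 53, leaving 64 − 53 = 11 for the blank.
The known cells in column 3 total 53, leaving 64 − 53 = 11 for the blank.
The known cells in row 4 total 58, leaving 64 − 58 = 6 for the blank.
The known cells in row 5 total 52, leaving 64 − 52 = 12 for the blank.

z = 12, k = 6, n = 11, p = 11, y = 13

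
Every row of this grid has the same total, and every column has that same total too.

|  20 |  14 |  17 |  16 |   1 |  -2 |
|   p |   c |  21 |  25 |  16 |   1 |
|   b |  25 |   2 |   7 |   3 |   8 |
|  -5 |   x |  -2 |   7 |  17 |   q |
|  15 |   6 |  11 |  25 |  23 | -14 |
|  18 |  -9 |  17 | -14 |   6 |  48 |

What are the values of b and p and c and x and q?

b = 21, p = -3, c = 6, x = 24, q = 25

Rows 1 and 5 both sum to 66, so that's the common total.
Row 3 has 25 + 2 + 7 + 3 + 8 = 45; the blank must be 66 − 45 = 21.
Column 1 has 20 + 21 − 5 + 15 + 18 = 69; the blank must be 66 − 69 = -3.
Row 2 has -3 + 21 + 25 + 16 + 1 = 60; the blank must be 66 − 60 = 6.
Column 2 has 14 + 6 + 25 + 6 − 9 = 42; the blank must be 66 − 42 = 24.
Row 4 has -5 + 24 − 2 + 7 + 17 = 41; the blank must be 66 − 41 = 25.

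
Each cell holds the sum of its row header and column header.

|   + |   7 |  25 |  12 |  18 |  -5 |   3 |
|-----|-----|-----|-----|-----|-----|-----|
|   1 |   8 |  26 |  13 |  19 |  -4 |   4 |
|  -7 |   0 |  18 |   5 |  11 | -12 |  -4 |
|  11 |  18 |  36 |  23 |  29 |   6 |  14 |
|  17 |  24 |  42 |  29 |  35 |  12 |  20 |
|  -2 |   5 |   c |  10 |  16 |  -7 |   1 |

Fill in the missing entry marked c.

23

-2 + 25 = 23.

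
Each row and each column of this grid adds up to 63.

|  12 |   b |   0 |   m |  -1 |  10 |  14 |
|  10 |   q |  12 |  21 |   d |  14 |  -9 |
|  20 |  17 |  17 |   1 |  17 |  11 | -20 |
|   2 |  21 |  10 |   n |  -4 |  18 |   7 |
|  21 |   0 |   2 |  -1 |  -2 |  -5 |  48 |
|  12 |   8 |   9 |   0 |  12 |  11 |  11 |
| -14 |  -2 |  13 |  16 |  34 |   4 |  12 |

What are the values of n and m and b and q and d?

n = 9, m = 17, b = 11, q = 8, d = 7

Column 5: -1 + 17 − 4 − 2 + 12 + 34 = 56, so its missing entry is 63 − 56 = 7.
Row 2: 10 + 12 + 21 + 7 + 14 − 9 = 55, so its missing entry is 63 − 55 = 8.
Column 2: 8 + 17 + 21 + 0 + 8 − 2 = 52, so its missing entry is 63 − 52 = 11.
Row 1: 12 + 11 + 0 − 1 + 10 + 14 = 46, so its missing entry is 63 − 46 = 17.
Row 4: 2 + 21 + 10 − 4 + 18 + 7 = 54, so its missing entry is 63 − 54 = 9.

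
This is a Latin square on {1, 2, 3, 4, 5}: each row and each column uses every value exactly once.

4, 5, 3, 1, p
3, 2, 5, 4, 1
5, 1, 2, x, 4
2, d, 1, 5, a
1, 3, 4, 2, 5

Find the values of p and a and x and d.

p = 2, a = 3, x = 3, d = 4

At (row 4, col 2): column 2 already has {1, 2, 3, 5}, so the value is 4.
For row 3, column 4: row 3 already has {1, 2, 4, 5}; that leaves 3.
At (row 4, col 5): row 4 already has {1, 2, 4, 5}, so the value is 3.
For row 1, column 5: row 1 already has {1, 3, 4, 5}; that leaves 2.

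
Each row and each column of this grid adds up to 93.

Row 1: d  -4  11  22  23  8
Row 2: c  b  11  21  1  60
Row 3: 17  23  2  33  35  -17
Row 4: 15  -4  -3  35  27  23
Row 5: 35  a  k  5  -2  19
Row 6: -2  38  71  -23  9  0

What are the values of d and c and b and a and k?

Row 1 has -4 + 11 + 22 + 23 + 8 = 60; the blank must be 93 − 60 = 33.
Column 3 has 11 + 11 + 2 − 3 + 71 = 92; the blank must be 93 − 92 = 1.
Column 1 has 33 + 17 + 15 + 35 − 2 = 98; the blank must be 93 − 98 = -5.
Row 2 has -5 + 11 + 21 + 1 + 60 = 88; the blank must be 93 − 88 = 5.
Row 5 has 35 + 1 + 5 − 2 + 19 = 58; the blank must be 93 − 58 = 35.

d = 33, c = -5, b = 5, a = 35, k = 1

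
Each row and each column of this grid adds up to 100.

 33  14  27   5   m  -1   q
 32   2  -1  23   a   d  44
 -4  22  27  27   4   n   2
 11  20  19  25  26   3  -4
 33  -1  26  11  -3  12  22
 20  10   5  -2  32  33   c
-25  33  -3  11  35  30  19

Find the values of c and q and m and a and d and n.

Row 6 has 20 + 10 + 5 − 2 + 32 + 33 = 98; the blank must be 100 − 98 = 2.
Column 7 has 44 + 2 − 4 + 22 + 2 + 19 = 85; the blank must be 100 − 85 = 15.
Row 1 has 33 + 14 + 27 + 5 − 1 + 15 = 93; the blank must be 100 − 93 = 7.
Column 5 has 7 + 4 + 26 − 3 + 32 + 35 = 101; the blank must be 100 − 101 = -1.
Row 2 has 32 + 2 − 1 + 23 − 1 + 44 = 99; the blank must be 100 − 99 = 1.
Row 3 has -4 + 22 + 27 + 27 + 4 + 2 = 78; the blank must be 100 − 78 = 22.

c = 2, q = 15, m = 7, a = -1, d = 1, n = 22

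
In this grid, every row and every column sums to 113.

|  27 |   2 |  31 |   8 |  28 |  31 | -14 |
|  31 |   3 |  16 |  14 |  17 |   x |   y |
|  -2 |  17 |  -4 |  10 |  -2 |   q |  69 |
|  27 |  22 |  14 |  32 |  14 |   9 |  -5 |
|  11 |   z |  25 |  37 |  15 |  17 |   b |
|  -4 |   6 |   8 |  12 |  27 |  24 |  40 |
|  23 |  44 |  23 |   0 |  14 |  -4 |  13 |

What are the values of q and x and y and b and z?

The known cells in row 3 total 88, leaving 113 − 88 = 25 for the blank.
The known cells in column 6 total 102, leaving 113 − 102 = 11 for the blank.
The known cells in row 2 total 92, leaving 113 − 92 = 21 for the blank.
The known cells in column 7 total 124, leaving 113 − 124 = -11 for the blank.
The known cells in row 5 total 94, leaving 113 − 94 = 19 for the blank.

q = 25, x = 11, y = 21, b = -11, z = 19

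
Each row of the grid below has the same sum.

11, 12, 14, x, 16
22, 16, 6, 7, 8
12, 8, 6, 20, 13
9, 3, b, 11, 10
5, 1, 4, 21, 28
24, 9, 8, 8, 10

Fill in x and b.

The complete rows each total 59.
Row 1 is missing 59 − 53 = 6 (since 11 + 12 + 14 + 16 = 53).
Row 4 is missing 59 − 33 = 26 (since 9 + 3 + 11 + 10 = 33).

x = 6, b = 26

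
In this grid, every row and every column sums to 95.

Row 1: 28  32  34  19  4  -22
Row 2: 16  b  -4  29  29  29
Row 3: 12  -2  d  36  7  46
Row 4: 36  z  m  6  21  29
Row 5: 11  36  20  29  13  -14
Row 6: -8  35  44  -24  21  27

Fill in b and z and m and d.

Row 2 has 16 − 4 + 29 + 29 + 29 = 99; the blank must be 95 − 99 = -4.
Column 2 has 32 − 4 − 2 + 36 + 35 = 97; the blank must be 95 − 97 = -2.
Row 4 has 36 − 2 + 6 + 21 + 29 = 90; the blank must be 95 − 90 = 5.
Row 3 has 12 − 2 + 36 + 7 + 46 = 99; the blank must be 95 − 99 = -4.

b = -4, z = -2, m = 5, d = -4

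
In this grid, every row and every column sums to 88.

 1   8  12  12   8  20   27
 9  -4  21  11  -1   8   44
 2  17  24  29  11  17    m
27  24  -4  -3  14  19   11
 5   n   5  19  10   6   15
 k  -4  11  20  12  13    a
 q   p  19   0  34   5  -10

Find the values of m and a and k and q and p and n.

Row 3: 2 + 17 + 24 + 29 + 11 + 17 = 100, so its missing entry is 88 − 100 = -12.
Column 7: 27 + 44 − 12 + 11 + 15 − 10 = 75, so its missing entry is 88 − 75 = 13.
Row 6: -4 + 11 + 20 + 12 + 13 + 13 = 65, so its missing entry is 88 − 65 = 23.
Column 1: 1 + 9 + 2 + 27 + 5 + 23 = 67, so its missing entry is 88 − 67 = 21.
Row 7: 21 + 19 + 0 + 34 + 5 − 10 = 69, so its missing entry is 88 − 69 = 19.
Row 5: 5 + 5 + 19 + 10 + 6 + 15 = 60, so its missing entry is 88 − 60 = 28.

m = -12, a = 13, k = 23, q = 21, p = 19, n = 28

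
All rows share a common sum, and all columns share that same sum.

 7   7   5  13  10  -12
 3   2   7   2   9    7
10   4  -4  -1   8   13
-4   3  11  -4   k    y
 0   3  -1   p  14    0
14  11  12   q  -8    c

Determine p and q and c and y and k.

p = 14, q = 6, c = -5, y = 27, k = -3

Rows 1 and 2 both sum to 30, so that's the common total.
Column 5: 10 + 9 + 8 + 14 − 8 = 33, so its missing entry is 30 − 33 = -3.
Row 5: 0 + 3 − 1 + 14 + 0 = 16, so its missing entry is 30 − 16 = 14.
Column 4: 13 + 2 − 1 − 4 + 14 = 24, so its missing entry is 30 − 24 = 6.
Row 6: 14 + 11 + 12 + 6 − 8 = 35, so its missing entry is 30 − 35 = -5.
Row 4: -4 + 3 + 11 − 4 − 3 = 3, so its missing entry is 30 − 3 = 27.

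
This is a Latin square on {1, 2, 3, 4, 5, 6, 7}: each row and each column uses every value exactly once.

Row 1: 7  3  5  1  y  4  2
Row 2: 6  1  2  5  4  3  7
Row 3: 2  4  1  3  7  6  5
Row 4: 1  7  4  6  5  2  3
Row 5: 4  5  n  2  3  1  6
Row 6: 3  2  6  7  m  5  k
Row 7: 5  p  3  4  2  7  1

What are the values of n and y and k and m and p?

n = 7, y = 6, k = 4, m = 1, p = 6

At (row 1, col 5): row 1 already has {1, 2, 3, 4, 5, 7}, so the value is 6.
Cell (7,2): row 7 already has {1, 2, 3, 4, 5, 7} → 6.
Cell (6,5): column 5 already has {2, 3, 4, 5, 6, 7} → 1.
For row 5, column 3: row 5 already has {1, 2, 3, 4, 5, 6}; that leaves 7.
At (row 6, col 7): row 6 already has {1, 2, 3, 5, 6, 7}, so the value is 4.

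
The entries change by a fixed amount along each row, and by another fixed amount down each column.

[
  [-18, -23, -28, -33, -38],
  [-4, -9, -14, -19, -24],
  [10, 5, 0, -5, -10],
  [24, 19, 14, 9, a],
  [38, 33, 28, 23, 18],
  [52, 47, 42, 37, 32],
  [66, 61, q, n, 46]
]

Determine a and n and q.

Along each row the entries change by -5 per step; down each column they change by 14.
Row 4: from 24 at column 1, stepping by -5 to column 5 gives 4.
Row 7: from 66 at column 1, stepping by -5 to column 4 gives 51.
Row 7: from 66 at column 1, stepping by -5 to column 3 gives 56.

a = 4, n = 51, q = 56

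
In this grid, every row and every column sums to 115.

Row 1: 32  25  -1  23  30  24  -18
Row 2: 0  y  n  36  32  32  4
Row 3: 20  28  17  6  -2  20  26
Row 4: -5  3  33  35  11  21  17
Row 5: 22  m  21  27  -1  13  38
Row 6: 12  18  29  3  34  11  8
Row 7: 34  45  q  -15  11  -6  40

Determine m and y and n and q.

m = -5, y = 1, n = 10, q = 6

Row 5 has 22 + 21 + 27 − 1 + 13 + 38 = 120; the blank must be 115 − 120 = -5.
Column 2 has 25 + 28 + 3 − 5 + 18 + 45 = 114; the blank must be 115 − 114 = 1.
Row 2 has 0 + 1 + 36 + 32 + 32 + 4 = 105; the blank must be 115 − 105 = 10.
Row 7 has 34 + 45 − 15 + 11 − 6 + 40 = 109; the blank must be 115 − 109 = 6.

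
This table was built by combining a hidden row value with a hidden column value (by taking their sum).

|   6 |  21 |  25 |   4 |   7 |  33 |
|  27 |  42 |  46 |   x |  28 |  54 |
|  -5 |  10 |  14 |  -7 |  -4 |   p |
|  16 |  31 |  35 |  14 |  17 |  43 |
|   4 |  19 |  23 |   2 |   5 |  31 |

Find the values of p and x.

The difference between any two rows is the same in every column — this is an addition table with the headers hidden.
Row 3 minus row 1 is 10 − 21 = -11, so its entry in column 6 is 33 + (-11) = 22.
Row 2 minus row 1 is 42 − 21 = 21, so its entry in column 4 is 4 + 21 = 25.

p = 22, x = 25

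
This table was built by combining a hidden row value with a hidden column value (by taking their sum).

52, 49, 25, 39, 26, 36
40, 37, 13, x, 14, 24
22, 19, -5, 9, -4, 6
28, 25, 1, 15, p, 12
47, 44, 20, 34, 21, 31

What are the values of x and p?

The difference between any two rows is the same in every column — this is an addition table with the headers hidden.
Row 2 minus row 1 is 13 − 25 = -12, so its entry in column 4 is 39 + (-12) = 27.
Row 4 minus row 1 is 1 − 25 = -24, so its entry in column 5 is 26 + (-24) = 2.

x = 27, p = 2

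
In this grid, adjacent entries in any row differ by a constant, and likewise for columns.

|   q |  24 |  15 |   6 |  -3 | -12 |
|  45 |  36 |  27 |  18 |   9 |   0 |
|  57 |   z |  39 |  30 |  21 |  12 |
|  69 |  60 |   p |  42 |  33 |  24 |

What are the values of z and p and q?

Along each row the entries change by -9 per step; down each column they change by 12.
Row 3: from 57 at column 1, stepping by -9 to column 2 gives 48.
Row 4: from 69 at column 1, stepping by -9 to column 3 gives 51.
Row 1: from 24 at column 2, stepping by -9 to column 1 gives 33.

z = 48, p = 51, q = 33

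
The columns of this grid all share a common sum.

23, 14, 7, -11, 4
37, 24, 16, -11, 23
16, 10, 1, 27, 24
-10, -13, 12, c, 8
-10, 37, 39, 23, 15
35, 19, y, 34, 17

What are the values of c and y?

c = 29, y = 16

The complete columns each total 91.
Column 4 is missing 91 − 62 = 29 (since -11 − 11 + 27 + 23 + 34 = 62).
Column 3 is missing 91 − 75 = 16 (since 7 + 16 + 1 + 12 + 39 = 75).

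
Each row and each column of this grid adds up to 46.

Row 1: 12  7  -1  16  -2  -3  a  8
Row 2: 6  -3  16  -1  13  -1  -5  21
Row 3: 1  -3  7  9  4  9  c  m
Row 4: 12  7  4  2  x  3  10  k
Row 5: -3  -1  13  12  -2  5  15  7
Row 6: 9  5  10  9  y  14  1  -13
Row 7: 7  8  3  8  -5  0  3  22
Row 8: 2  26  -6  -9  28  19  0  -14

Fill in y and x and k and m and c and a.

The known cells in row 6 total 35, leaving 46 − 35 = 11 for the blank.
The known cells in column 5 total 47, leaving 46 − 47 = -1 for the blank.
The known cells in row 4 total 37, leaving 46 − 37 = 9 for the blank.
The known cells in column 8 total 40, leaving 46 − 40 = 6 for the blank.
The known cells in row 1 total 37, leaving 46 − 37 = 9 for the blank.
The known cells in row 3 total 33, leaving 46 − 33 = 13 for the blank.

y = 11, x = -1, k = 9, m = 6, c = 13, a = 9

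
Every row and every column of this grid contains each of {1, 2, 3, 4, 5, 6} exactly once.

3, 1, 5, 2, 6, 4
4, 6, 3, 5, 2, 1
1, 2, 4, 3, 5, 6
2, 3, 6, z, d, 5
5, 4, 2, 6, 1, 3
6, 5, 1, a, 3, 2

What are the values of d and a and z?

d = 4, a = 4, z = 1

For row 6, column 4: row 6 already has {1, 2, 3, 5, 6}; that leaves 4.
Cell (4,4): column 4 already has {2, 3, 4, 5, 6} → 1.
For row 4, column 5: row 4 already has {1, 2, 3, 5, 6}; that leaves 4.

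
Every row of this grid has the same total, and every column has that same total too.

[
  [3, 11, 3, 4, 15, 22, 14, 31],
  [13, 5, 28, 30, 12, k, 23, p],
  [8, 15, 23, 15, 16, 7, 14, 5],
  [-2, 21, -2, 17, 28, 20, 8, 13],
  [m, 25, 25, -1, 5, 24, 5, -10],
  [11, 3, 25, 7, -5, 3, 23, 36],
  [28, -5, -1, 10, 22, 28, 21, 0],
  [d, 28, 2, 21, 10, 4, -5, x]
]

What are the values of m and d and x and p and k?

Rows 1 and 3 both sum to 103, so that's the common total.
Row 5: 25 + 25 − 1 + 5 + 24 + 5 − 10 = 73, so its missing entry is 103 − 73 = 30.
Column 6: 22 + 7 + 20 + 24 + 3 + 28 + 4 = 108, so its missing entry is 103 − 108 = -5.
Column 1: 3 + 13 + 8 − 2 + 30 + 11 + 28 = 91, so its missing entry is 103 − 91 = 12.
Row 8: 12 + 28 + 2 + 21 + 10 + 4 − 5 = 72, so its missing entry is 103 − 72 = 31.
Row 2: 13 + 5 + 28 + 30 + 12 − 5 + 23 = 106, so its missing entry is 103 − 106 = -3.

m = 30, d = 12, x = 31, p = -3, k = -5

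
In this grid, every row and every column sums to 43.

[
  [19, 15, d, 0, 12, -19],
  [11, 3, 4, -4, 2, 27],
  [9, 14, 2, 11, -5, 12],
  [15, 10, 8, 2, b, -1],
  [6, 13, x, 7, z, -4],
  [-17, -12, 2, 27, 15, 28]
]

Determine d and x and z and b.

Row 1 has 19 + 15 + 0 + 12 − 19 = 27; the blank must be 43 − 27 = 16.
Row 4 has 15 + 10 + 8 + 2 − 1 = 34; the blank must be 43 − 34 = 9.
Column 5 has 12 + 2 − 5 + 9 + 15 = 33; the blank must be 43 − 33 = 10.
Row 5 has 6 + 13 + 7 + 10 − 4 = 32; the blank must be 43 − 32 = 11.

d = 16, x = 11, z = 10, b = 9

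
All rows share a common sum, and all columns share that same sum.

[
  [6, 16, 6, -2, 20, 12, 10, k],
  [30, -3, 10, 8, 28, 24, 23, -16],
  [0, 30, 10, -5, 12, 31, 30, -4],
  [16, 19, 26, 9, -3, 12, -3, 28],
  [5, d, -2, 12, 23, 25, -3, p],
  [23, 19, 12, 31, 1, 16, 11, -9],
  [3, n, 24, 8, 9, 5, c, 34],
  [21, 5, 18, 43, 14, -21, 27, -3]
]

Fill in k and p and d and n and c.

Rows 2 and 3 both sum to 104, so that's the common total.
Row 1: 6 + 16 + 6 − 2 + 20 + 12 + 10 = 68, so its missing entry is 104 − 68 = 36.
Column 7: 10 + 23 + 30 − 3 − 3 + 11 + 27 = 95, so its missing entry is 104 − 95 = 9.
Row 7: 3 + 24 + 8 + 9 + 5 + 9 + 34 = 92, so its missing entry is 104 − 92 = 12.
Column 2: 16 − 3 + 30 + 19 + 19 + 12 + 5 = 98, so its missing entry is 104 − 98 = 6.
Row 5: 5 + 6 − 2 + 12 + 23 + 25 − 3 = 66, so its missing entry is 104 − 66 = 38.

k = 36, p = 38, d = 6, n = 12, c = 9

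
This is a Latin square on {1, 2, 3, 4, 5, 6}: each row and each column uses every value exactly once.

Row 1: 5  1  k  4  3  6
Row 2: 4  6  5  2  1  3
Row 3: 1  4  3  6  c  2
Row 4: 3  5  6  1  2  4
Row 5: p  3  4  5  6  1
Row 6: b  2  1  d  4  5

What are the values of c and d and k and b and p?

c = 5, d = 3, k = 2, b = 6, p = 2

For row 3, column 5: row 3 already has {1, 2, 3, 4, 6}; that leaves 5.
At (row 5, col 1): row 5 already has {1, 3, 4, 5, 6}, so the value is 2.
At (row 1, col 3): row 1 already has {1, 3, 4, 5, 6}, so the value is 2.
Cell (6,1): column 1 already has {1, 2, 3, 4, 5} → 6.
Cell (6,4): row 6 already has {1, 2, 4, 5, 6} → 3.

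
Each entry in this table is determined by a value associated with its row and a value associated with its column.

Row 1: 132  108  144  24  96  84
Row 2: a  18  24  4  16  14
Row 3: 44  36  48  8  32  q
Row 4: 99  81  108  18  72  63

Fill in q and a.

q = 28, a = 22

Each row is a constant multiple of every other row — this is a multiplication table with the headers hidden.
Row 3 is 32/96 = 1/3 times row 1, so its entry in column 6 is 84 × 1/3 = 28.
Row 2 is 16/96 = 1/6 times row 1, so its entry in column 1 is 132 × 1/6 = 22.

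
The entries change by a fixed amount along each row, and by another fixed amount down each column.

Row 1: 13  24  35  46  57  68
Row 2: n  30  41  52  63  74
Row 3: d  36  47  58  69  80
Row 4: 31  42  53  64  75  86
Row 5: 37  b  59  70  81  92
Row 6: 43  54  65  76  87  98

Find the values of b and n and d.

b = 48, n = 19, d = 25

Along each row the entries change by 11 per step; down each column they change by 6.
Row 5: from 37 at column 1, stepping by 11 to column 2 gives 48.
Row 2: from 30 at column 2, stepping by 11 to column 1 gives 19.
Row 3: from 36 at column 2, stepping by 11 to column 1 gives 25.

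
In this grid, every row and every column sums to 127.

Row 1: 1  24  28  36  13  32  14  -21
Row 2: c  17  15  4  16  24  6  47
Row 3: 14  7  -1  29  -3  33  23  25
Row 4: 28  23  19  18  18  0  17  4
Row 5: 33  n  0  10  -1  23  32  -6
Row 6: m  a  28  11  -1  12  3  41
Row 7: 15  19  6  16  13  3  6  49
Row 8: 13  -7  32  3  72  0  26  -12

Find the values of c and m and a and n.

c = -2, m = 25, a = 8, n = 36

Row 2: 17 + 15 + 4 + 16 + 24 + 6 + 47 = 129, so its missing entry is 127 − 129 = -2.
Column 1: 1 − 2 + 14 + 28 + 33 + 15 + 13 = 102, so its missing entry is 127 − 102 = 25.
Row 6: 25 + 28 + 11 − 1 + 12 + 3 + 41 = 119, so its missing entry is 127 − 119 = 8.
Row 5: 33 + 0 + 10 − 1 + 23 + 32 − 6 = 91, so its missing entry is 127 − 91 = 36.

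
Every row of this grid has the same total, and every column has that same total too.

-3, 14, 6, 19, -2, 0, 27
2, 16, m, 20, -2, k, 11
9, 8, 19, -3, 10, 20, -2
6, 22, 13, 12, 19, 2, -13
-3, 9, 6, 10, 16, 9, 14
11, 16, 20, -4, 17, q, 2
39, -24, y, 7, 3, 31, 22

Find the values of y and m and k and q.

y = -17, m = 14, k = 0, q = -1

Rows 1 and 3 both sum to 61, so that's the common total.
The known cells in row 6 total 62, leaving 61 − 62 = -1 for the blank.
The known cells in row 7 total 78, leaving 61 − 78 = -17 for the blank.
The known cells in column 3 total 47, leaving 61 − 47 = 14 for the blank.
The known cells in row 2 total 61, leaving 61 − 61 = 0 for the blank.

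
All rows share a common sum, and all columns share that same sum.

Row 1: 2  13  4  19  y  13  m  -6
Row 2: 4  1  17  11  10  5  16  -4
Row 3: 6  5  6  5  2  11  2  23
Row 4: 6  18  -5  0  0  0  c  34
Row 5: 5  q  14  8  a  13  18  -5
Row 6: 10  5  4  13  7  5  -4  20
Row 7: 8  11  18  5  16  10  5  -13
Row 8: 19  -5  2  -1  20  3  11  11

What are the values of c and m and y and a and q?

Rows 2 and 3 both sum to 60, so that's the common total.
Row 4 has 6 + 18 − 5 + 0 + 0 + 0 + 34 = 53; the blank must be 60 − 53 = 7.
Column 7 has 16 + 2 + 7 + 18 − 4 + 5 + 11 = 55; the blank must be 60 − 55 = 5.
Row 1 has 2 + 13 + 4 + 19 + 13 + 5 − 6 = 50; the blank must be 60 − 50 = 10.
Column 5 has 10 + 10 + 2 + 0 + 7 + 16 + 20 = 65; the blank must be 60 − 65 = -5.
Row 5 has 5 + 14 + 8 − 5 + 13 + 18 − 5 = 48; the blank must be 60 − 48 = 12.

c = 7, m = 5, y = 10, a = -5, q = 12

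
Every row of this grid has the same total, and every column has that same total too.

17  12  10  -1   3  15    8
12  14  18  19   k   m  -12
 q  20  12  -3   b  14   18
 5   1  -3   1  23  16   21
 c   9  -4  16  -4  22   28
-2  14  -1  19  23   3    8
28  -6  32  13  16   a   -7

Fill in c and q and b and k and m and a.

c = -3, q = 7, b = -4, k = 7, m = 6, a = -12

Rows 1 and 4 both sum to 64, so that's the common total.
The known cells in row 5 total 67, leaving 64 − 67 = -3 for the blank.
The known cells in row 7 total 76, leaving 64 − 76 = -12 for the blank.
The known cells in column 6 total 58, leaving 64 − 58 = 6 for the blank.
The known cells in column 1 total 57, leaving 64 − 57 = 7 for the blank.
The known cells in row 3 total 68, leaving 64 − 68 = -4 for the blank.
The known cells in row 2 total 57, leaving 64 − 57 = 7 for the blank.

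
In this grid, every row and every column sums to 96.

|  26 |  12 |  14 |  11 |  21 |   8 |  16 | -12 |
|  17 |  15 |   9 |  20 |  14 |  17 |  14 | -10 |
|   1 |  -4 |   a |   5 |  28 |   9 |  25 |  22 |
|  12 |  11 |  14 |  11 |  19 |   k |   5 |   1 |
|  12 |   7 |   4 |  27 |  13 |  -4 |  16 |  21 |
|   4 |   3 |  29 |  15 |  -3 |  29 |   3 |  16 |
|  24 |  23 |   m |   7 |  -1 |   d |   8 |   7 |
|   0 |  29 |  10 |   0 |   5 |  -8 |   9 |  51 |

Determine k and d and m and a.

k = 23, d = 22, m = 6, a = 10

The known cells in row 4 total 73, leaving 96 − 73 = 23 for the blank.
The known cells in column 6 total 74, leaving 96 − 74 = 22 for the blank.
The known cells in row 7 total 90, leaving 96 − 90 = 6 for the blank.
The known cells in row 3 total 86, leaving 96 − 86 = 10 for the blank.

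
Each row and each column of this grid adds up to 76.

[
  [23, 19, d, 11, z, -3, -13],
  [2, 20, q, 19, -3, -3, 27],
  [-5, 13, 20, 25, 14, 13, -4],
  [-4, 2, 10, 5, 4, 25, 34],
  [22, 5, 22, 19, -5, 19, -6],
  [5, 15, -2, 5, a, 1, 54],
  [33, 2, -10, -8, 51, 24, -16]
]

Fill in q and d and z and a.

Row 2 has 2 + 20 + 19 − 3 − 3 + 27 = 62; the blank must be 76 − 62 = 14.
Column 3 has 14 + 20 + 10 + 22 − 2 − 10 = 54; the blank must be 76 − 54 = 22.
Row 1 has 23 + 19 + 22 + 11 − 3 − 13 = 59; the blank must be 76 − 59 = 17.
Row 6 has 5 + 15 − 2 + 5 + 1 + 54 = 78; the blank must be 76 − 78 = -2.

q = 14, d = 22, z = 17, a = -2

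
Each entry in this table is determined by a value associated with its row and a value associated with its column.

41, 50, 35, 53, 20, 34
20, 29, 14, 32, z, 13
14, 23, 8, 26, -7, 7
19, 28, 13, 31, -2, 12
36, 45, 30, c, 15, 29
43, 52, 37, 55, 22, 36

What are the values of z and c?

The difference between any two rows is the same in every column — this is an addition table with the headers hidden.
Row 2 minus row 1 is 14 − 35 = -21, so its entry in column 5 is 20 + (-21) = -1.
Row 5 minus row 1 is 30 − 35 = -5, so its entry in column 4 is 53 + (-5) = 48.

z = -1, c = 48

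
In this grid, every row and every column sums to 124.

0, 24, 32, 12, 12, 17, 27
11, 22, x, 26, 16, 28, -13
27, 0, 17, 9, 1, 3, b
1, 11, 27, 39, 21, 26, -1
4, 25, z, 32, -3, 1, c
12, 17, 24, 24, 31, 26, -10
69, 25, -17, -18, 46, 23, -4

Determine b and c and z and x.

Row 2 has 11 + 22 + 26 + 16 + 28 − 13 = 90; the blank must be 124 − 90 = 34.
Row 3 has 27 + 0 + 17 + 9 + 1 + 3 = 57; the blank must be 124 − 57 = 67.
Column 7 has 27 − 13 + 67 − 1 − 10 − 4 = 66; the blank must be 124 − 66 = 58.
Row 5 has 4 + 25 + 32 − 3 + 1 + 58 = 117; the blank must be 124 − 117 = 7.

b = 67, c = 58, z = 7, x = 34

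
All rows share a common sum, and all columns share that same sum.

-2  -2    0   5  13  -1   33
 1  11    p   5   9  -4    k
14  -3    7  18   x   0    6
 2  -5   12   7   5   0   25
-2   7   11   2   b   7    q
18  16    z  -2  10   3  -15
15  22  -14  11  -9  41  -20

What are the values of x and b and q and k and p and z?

x = 4, b = 14, q = 7, k = 10, p = 14, z = 16

Rows 1 and 4 both sum to 46, so that's the common total.
Row 3 has 14 − 3 + 7 + 18 + 0 + 6 = 42; the blank must be 46 − 42 = 4.
Column 5 has 13 + 9 + 4 + 5 + 10 − 9 = 32; the blank must be 46 − 32 = 14.
Row 5 has -2 + 7 + 11 + 2 + 14 + 7 = 39; the blank must be 46 − 39 = 7.
Column 7 has 33 + 6 + 25 + 7 − 15 − 20 = 36; the blank must be 46 − 36 = 10.
Row 2 has 1 + 11 + 5 + 9 − 4 + 10 = 32; the blank must be 46 − 32 = 14.
Row 6 has 18 + 16 − 2 + 10 + 3 − 15 = 30; the blank must be 46 − 30 = 16.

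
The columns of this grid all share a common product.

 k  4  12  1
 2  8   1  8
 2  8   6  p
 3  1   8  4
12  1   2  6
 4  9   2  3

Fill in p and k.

p = 4, k = 4

Columns 2 and 3 each multiply to 2304, so every column has product 2304.
Column 4: 1×8×4×6×3 = 576, so the missing entry is 2304 ÷ 576 = 4.
Column 1: 2×2×3×12×4 = 576, so the missing entry is 2304 ÷ 576 = 4.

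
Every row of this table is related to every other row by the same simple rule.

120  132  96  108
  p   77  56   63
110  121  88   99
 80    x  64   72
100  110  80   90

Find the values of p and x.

p = 70, x = 88

Each row is a constant multiple of every other row — this is a multiplication table with the headers hidden.
Row 2 is 56/96 = 7/12 times row 1, so its entry in column 1 is 120 × 7/12 = 70.
Row 4 is 64/96 = 2/3 times row 1, so its entry in column 2 is 132 × 2/3 = 88.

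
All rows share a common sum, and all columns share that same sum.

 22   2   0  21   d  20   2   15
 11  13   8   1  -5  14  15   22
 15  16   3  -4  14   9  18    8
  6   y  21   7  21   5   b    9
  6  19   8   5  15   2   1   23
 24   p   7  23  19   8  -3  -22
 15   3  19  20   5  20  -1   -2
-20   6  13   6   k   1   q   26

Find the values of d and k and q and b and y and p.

d = -3, k = 13, q = 34, b = 13, y = -3, p = 23

Rows 2 and 3 both sum to 79, so that's the common total.
The known cells in row 1 total 82, leaving 79 − 82 = -3 for the blank.
The known cells in column 5 total 66, leaving 79 − 66 = 13 for the blank.
The known cells in row 6 total 56, leaving 79 − 56 = 23 for the blank.
The known cells in column 2 total 82, leaving 79 − 82 = -3 for the blank.
The known cells in row 8 total 45, leaving 79 − 45 = 34 for the blank.
The known cells in row 4 total 66, leaving 79 − 66 = 13 for the blank.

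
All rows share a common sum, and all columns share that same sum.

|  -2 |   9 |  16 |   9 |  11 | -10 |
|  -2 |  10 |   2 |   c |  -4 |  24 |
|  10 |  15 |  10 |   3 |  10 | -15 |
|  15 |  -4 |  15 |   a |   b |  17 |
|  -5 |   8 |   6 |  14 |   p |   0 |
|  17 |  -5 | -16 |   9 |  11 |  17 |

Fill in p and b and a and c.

Rows 1 and 3 both sum to 33, so that's the common total.
Row 5: -5 + 8 + 6 + 14 + 0 = 23, so its missing entry is 33 − 23 = 10.
Row 2: -2 + 10 + 2 − 4 + 24 = 30, so its missing entry is 33 − 30 = 3.
Column 4: 9 + 3 + 3 + 14 + 9 = 38, so its missing entry is 33 − 38 = -5.
Row 4: 15 − 4 + 15 − 5 + 17 = 38, so its missing entry is 33 − 38 = -5.

p = 10, b = -5, a = -5, c = 3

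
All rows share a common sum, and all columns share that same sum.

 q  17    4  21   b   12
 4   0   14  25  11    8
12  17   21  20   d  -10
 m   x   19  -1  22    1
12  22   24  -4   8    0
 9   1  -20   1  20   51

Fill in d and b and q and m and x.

Rows 2 and 5 both sum to 62, so that's the common total.
Row 3: 12 + 17 + 21 + 20 − 10 = 60, so its missing entry is 62 − 60 = 2.
Column 5: 11 + 2 + 22 + 8 + 20 = 63, so its missing entry is 62 − 63 = -1.
Row 1: 17 + 4 + 21 − 1 + 12 = 53, so its missing entry is 62 − 53 = 9.
Column 2: 17 + 0 + 17 + 22 + 1 = 57, so its missing entry is 62 − 57 = 5.
Row 4: 5 + 19 − 1 + 22 + 1 = 46, so its missing entry is 62 − 46 = 16.

d = 2, b = -1, q = 9, m = 16, x = 5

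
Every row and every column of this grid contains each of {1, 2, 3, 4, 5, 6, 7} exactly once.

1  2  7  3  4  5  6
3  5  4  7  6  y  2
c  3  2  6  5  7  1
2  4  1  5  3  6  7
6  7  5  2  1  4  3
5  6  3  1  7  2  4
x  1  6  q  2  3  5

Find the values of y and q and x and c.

Cell (2,6): row 2 already has {2, 3, 4, 5, 6, 7} → 1.
For row 7, column 4: column 4 already has {1, 2, 3, 5, 6, 7}; that leaves 4.
Cell (3,1): row 3 already has {1, 2, 3, 5, 6, 7} → 4.
Cell (7,1): row 7 already has {1, 2, 3, 4, 5, 6} → 7.

y = 1, q = 4, x = 7, c = 4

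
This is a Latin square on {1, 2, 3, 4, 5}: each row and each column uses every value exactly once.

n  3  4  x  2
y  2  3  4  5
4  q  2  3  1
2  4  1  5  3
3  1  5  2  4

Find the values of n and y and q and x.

For row 2, column 1: row 2 already has {2, 3, 4, 5}; that leaves 1.
At (row 1, col 4): column 4 already has {2, 3, 4, 5}, so the value is 1.
For row 3, column 2: row 3 already has {1, 2, 3, 4}; that leaves 5.
At (row 1, col 1): row 1 already has {1, 2, 3, 4}, so the value is 5.

n = 5, y = 1, q = 5, x = 1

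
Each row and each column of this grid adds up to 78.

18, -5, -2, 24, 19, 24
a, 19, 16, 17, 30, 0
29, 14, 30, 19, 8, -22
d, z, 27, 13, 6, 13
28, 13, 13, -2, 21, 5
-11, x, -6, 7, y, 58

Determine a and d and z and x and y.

a = -4, d = 18, z = 1, x = 36, y = -6

Column 5 has 19 + 30 + 8 + 6 + 21 = 84; the blank must be 78 − 84 = -6.
Row 6 has -11 − 6 + 7 − 6 + 58 = 42; the blank must be 78 − 42 = 36.
Column 2 has -5 + 19 + 14 + 13 + 36 = 77; the blank must be 78 − 77 = 1.
Row 4 has 1 + 27 + 13 + 6 + 13 = 60; the blank must be 78 − 60 = 18.
Row 2 has 19 + 16 + 17 + 30 + 0 = 82; the blank must be 78 − 82 = -4.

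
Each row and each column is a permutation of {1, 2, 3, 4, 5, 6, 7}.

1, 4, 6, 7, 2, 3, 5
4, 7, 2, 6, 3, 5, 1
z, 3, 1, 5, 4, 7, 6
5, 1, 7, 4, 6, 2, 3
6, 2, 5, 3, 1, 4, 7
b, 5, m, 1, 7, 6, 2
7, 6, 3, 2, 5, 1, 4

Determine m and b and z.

Cell (3,1): row 3 already has {1, 3, 4, 5, 6, 7} → 2.
At (row 6, col 1): column 1 already has {1, 2, 4, 5, 6, 7}, so the value is 3.
At (row 6, col 3): row 6 already has {1, 2, 3, 5, 6, 7}, so the value is 4.

m = 4, b = 3, z = 2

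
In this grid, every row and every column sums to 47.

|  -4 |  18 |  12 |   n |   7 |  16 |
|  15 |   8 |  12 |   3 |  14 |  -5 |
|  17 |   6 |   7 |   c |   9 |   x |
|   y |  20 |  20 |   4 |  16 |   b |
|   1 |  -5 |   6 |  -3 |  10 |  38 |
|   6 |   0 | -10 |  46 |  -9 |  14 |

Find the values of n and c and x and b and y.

Row 1: -4 + 18 + 12 + 7 + 16 = 49, so its missing entry is 47 − 49 = -2.
Column 1: -4 + 15 + 17 + 1 + 6 = 35, so its missing entry is 47 − 35 = 12.
Column 4: -2 + 3 + 4 − 3 + 46 = 48, so its missing entry is 47 − 48 = -1.
Row 3: 17 + 6 + 7 − 1 + 9 = 38, so its missing entry is 47 − 38 = 9.
Row 4: 12 + 20 + 20 + 4 + 16 = 72, so its missing entry is 47 − 72 = -25.

n = -2, c = -1, x = 9, b = -25, y = 12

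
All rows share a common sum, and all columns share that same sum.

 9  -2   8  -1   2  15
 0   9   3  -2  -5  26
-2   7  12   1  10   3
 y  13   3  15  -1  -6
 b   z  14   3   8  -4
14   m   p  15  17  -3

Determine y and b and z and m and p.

Rows 1 and 2 both sum to 31, so that's the common total.
Row 4: 13 + 3 + 15 − 1 − 6 = 24, so its missing entry is 31 − 24 = 7.
Column 1: 9 + 0 − 2 + 7 + 14 = 28, so its missing entry is 31 − 28 = 3.
Row 5: 3 + 14 + 3 + 8 − 4 = 24, so its missing entry is 31 − 24 = 7.
Column 2: -2 + 9 + 7 + 13 + 7 = 34, so its missing entry is 31 − 34 = -3.
Row 6: 14 − 3 + 15 + 17 − 3 = 40, so its missing entry is 31 − 40 = -9.

y = 7, b = 3, z = 7, m = -3, p = -9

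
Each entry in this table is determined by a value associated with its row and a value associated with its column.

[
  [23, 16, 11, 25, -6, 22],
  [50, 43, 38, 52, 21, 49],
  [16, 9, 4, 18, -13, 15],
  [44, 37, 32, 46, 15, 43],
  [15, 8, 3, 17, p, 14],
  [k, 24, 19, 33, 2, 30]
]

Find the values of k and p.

The difference between any two rows is the same in every column — this is an addition table with the headers hidden.
Row 6 minus row 1 is 33 − 25 = 8, so its entry in column 1 is 23 + 8 = 31.
Row 5 minus row 1 is 17 − 25 = -8, so its entry in column 5 is -6 + (-8) = -14.

k = 31, p = -14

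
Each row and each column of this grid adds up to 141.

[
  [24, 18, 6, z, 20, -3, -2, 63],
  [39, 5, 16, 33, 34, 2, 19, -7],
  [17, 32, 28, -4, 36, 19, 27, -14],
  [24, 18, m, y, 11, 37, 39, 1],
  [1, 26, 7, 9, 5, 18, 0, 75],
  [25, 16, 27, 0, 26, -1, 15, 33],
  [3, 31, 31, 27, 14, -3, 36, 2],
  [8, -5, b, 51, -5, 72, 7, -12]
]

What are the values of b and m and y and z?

b = 25, m = 1, y = 10, z = 15

Row 8: 8 − 5 + 51 − 5 + 72 + 7 − 12 = 116, so its missing entry is 141 − 116 = 25.
Column 3: 6 + 16 + 28 + 7 + 27 + 31 + 25 = 140, so its missing entry is 141 − 140 = 1.
Row 4: 24 + 18 + 1 + 11 + 37 + 39 + 1 = 131, so its missing entry is 141 − 131 = 10.
Row 1: 24 + 18 + 6 + 20 − 3 − 2 + 63 = 126, so its missing entry is 141 − 126 = 15.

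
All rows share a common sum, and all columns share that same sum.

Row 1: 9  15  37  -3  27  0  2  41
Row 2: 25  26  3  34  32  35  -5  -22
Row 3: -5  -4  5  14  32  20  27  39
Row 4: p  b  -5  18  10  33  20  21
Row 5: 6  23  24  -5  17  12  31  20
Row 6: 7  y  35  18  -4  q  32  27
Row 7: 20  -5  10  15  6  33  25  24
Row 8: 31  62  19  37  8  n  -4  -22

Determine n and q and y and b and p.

n = -3, q = -2, y = 15, b = -4, p = 35

Rows 1 and 2 both sum to 128, so that's the common total.
Column 1: 9 + 25 − 5 + 6 + 7 + 20 + 31 = 93, so its missing entry is 128 − 93 = 35.
Row 4: 35 − 5 + 18 + 10 + 33 + 20 + 21 = 132, so its missing entry is 128 − 132 = -4.
Column 2: 15 + 26 − 4 − 4 + 23 − 5 + 62 = 113, so its missing entry is 128 − 113 = 15.
Row 6: 7 + 15 + 35 + 18 − 4 + 32 + 27 = 130, so its missing entry is 128 − 130 = -2.
Row 8: 31 + 62 + 19 + 37 + 8 − 4 − 22 = 131, so its missing entry is 128 − 131 = -3.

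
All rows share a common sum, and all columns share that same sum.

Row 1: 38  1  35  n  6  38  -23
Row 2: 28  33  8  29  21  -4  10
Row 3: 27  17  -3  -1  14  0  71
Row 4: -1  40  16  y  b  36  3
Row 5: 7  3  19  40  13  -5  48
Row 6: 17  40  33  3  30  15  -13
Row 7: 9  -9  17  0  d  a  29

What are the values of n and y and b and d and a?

Rows 2 and 3 both sum to 125, so that's the common total.
The known cells in column 6 total 80, leaving 125 − 80 = 45 for the blank.
The known cells in row 1 total 95, leaving 125 − 95 = 30 for the blank.
The known cells in row 7 total 91, leaving 125 − 91 = 34 for the blank.
The known cells in column 5 total 118, leaving 125 − 118 = 7 for the blank.
The known cells in row 4 total 101, leaving 125 − 101 = 24 for the blank.

n = 30, y = 24, b = 7, d = 34, a = 45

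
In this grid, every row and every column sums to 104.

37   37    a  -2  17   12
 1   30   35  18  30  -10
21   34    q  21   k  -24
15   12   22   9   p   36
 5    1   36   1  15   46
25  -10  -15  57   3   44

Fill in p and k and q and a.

p = 10, k = 29, q = 23, a = 3

Row 1: 37 + 37 − 2 + 17 + 12 = 101, so its missing entry is 104 − 101 = 3.
Row 4: 15 + 12 + 22 + 9 + 36 = 94, so its missing entry is 104 − 94 = 10.
Column 5: 17 + 30 + 10 + 15 + 3 = 75, so its missing entry is 104 − 75 = 29.
Row 3: 21 + 34 + 21 + 29 − 24 = 81, so its missing entry is 104 − 81 = 23.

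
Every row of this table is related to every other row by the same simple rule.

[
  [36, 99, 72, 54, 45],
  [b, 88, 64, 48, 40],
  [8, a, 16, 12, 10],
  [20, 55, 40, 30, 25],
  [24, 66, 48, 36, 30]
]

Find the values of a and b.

Each row is a constant multiple of every other row — this is a multiplication table with the headers hidden.
Row 3 is 12/54 = 2/9 times row 1, so its entry in column 2 is 99 × 2/9 = 22.
Row 2 is 48/54 = 8/9 times row 1, so its entry in column 1 is 36 × 8/9 = 32.

a = 22, b = 32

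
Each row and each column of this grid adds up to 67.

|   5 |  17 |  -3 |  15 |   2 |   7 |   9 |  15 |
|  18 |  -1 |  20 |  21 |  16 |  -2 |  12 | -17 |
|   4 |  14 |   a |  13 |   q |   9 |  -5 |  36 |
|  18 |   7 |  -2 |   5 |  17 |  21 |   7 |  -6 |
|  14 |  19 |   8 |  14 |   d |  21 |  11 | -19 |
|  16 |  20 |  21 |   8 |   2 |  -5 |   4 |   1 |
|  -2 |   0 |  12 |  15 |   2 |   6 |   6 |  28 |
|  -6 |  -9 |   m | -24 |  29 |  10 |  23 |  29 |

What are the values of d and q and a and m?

d = -1, q = 0, a = -4, m = 15

Row 5: 14 + 19 + 8 + 14 + 21 + 11 − 19 = 68, so its missing entry is 67 − 68 = -1.
Column 5: 2 + 16 + 17 − 1 + 2 + 2 + 29 = 67, so its missing entry is 67 − 67 = 0.
Row 8: -6 − 9 − 24 + 29 + 10 + 23 + 29 = 52, so its missing entry is 67 − 52 = 15.
Row 3: 4 + 14 + 13 + 0 + 9 − 5 + 36 = 71, so its missing entry is 67 − 71 = -4.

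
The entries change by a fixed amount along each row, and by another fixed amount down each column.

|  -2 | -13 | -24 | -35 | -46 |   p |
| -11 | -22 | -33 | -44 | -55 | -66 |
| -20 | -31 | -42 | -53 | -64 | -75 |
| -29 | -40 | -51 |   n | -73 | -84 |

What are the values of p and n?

Along each row the entries change by -11 per step; down each column they change by -9.
Row 1: from -2 at column 1, stepping by -11 to column 6 gives -57.
Row 4: from -29 at column 1, stepping by -11 to column 4 gives -62.

p = -57, n = -62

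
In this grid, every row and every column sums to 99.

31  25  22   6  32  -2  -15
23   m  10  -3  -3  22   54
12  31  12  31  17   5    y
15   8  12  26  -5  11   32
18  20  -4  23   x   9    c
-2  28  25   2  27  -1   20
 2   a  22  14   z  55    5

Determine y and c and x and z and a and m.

Row 2: 23 + 10 − 3 − 3 + 22 + 54 = 103, so its missing entry is 99 − 103 = -4.
Column 2: 25 − 4 + 31 + 8 + 20 + 28 = 108, so its missing entry is 99 − 108 = -9.
Row 7: 2 − 9 + 22 + 14 + 55 + 5 = 89, so its missing entry is 99 − 89 = 10.
Column 5: 32 − 3 + 17 − 5 + 27 + 10 = 78, so its missing entry is 99 − 78 = 21.
Row 5: 18 + 20 − 4 + 23 + 21 + 9 = 87, so its missing entry is 99 − 87 = 12.
Row 3: 12 + 31 + 12 + 31 + 17 + 5 = 108, so its missing entry is 99 − 108 = -9.

y = -9, c = 12, x = 21, z = 10, a = -9, m = -4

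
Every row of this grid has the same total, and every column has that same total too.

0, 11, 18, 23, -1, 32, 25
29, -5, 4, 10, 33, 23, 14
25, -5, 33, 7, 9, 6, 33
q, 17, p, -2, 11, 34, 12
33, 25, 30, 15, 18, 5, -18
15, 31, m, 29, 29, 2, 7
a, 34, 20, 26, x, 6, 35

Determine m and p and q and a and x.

m = -5, p = 8, q = 28, a = -22, x = 9

Rows 1 and 2 both sum to 108, so that's the common total.
Column 5: -1 + 33 + 9 + 11 + 18 + 29 = 99, so its missing entry is 108 − 99 = 9.
Row 7: 34 + 20 + 26 + 9 + 6 + 35 = 130, so its missing entry is 108 − 130 = -22.
Column 1: 0 + 29 + 25 + 33 + 15 − 22 = 80, so its missing entry is 108 − 80 = 28.
Row 4: 28 + 17 − 2 + 11 + 34 + 12 = 100, so its missing entry is 108 − 100 = 8.
Row 6: 15 + 31 + 29 + 29 + 2 + 7 = 113, so its missing entry is 108 − 113 = -5.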